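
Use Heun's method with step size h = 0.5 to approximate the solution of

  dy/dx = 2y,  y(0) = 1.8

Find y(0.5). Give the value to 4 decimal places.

Heun: k1 = f(x_n, y_n); k2 = f(x_n + h, y_n + h·k1); y_{n+1} = y_n + (h/2)·(k1 + k2).
x=0.000000, y=1.800000:
  k1 = f(0.000000, 1.800000) = 3.600000
  k2 = f(0.500000, 3.600000) = 7.200000
  y ← 1.800000 + (0.5/2)·(3.600000 + 7.200000) = 4.500000
y(0.5) ≈ 4.5000

4.5000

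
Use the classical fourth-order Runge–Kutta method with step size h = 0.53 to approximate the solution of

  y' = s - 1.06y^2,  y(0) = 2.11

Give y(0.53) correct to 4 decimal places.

RK4: k1 = f(s_n, y_n); k2 = f(s_n + h/2, y_n + (h/2)·k1); k3 = f(s_n + h/2, y_n + (h/2)·k2); k4 = f(s_n + h, y_n + h·k3); y_{n+1} = y_n + (h/6)·(k1 + 2k2 + 2k3 + k4).
s=0.000000, y=2.110000:
  k1 = f(0.000000, 2.110000) = -4.719226
  k2 = f(0.265000, 0.859405) = -0.517892
  k3 = f(0.265000, 1.972759) = -3.860283
  k4 = f(0.530000, 0.064050) = 0.525651
  y ← 2.110000 + (0.53/6)·(k1 + 2k2 + 2k3 + k4) = 0.966090
y(0.53) ≈ 0.9661

0.9661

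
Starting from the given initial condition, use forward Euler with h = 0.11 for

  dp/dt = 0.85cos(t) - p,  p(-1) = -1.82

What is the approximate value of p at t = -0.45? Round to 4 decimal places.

-0.7460

Euler: p_{n+1} = p_n + h·f(t_n, p_n).
t=-1.000000, p=-1.820000: f=2.279257 → p ← -1.820000 + 0.11·2.279257 = -1.569282
t=-0.890000, p=-1.569282: f=2.104282 → p ← -1.569282 + 0.11·2.104282 = -1.337811
t=-0.780000, p=-1.337811: f=1.942087 → p ← -1.337811 + 0.11·1.942087 = -1.124181
t=-0.670000, p=-1.124181: f=1.790430 → p ← -1.124181 + 0.11·1.790430 = -0.927234
t=-0.560000, p=-0.927234: f=1.647401 → p ← -0.927234 + 0.11·1.647401 = -0.746020
p(-0.45) ≈ -0.7460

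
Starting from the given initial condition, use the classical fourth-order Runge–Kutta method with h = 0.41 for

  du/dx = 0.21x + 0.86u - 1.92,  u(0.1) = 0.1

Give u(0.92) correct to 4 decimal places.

RK4: k1 = f(x_n, u_n); k2 = f(x_n + h/2, u_n + (h/2)·k1); k3 = f(x_n + h/2, u_n + (h/2)·k2); k4 = f(x_n + h, u_n + h·k3); u_{n+1} = u_n + (h/6)·(k1 + 2k2 + 2k3 + k4).
x=0.100000, u=0.100000:
  k1 = f(0.100000, 0.100000) = -1.813000
  k2 = f(0.305000, -0.271665) = -2.089582
  k3 = f(0.305000, -0.328364) = -2.138343
  k4 = f(0.510000, -0.776721) = -2.480880
  u ← 0.100000 + (0.41/6)·(k1 + 2k2 + 2k3 + k4) = -0.771232
x=0.510000, u=-0.771232:
  k1 = f(0.510000, -0.771232) = -2.476159
  k2 = f(0.715000, -1.278844) = -2.869656
  k3 = f(0.715000, -1.359511) = -2.939029
  k4 = f(0.920000, -1.976234) = -3.426361
  u ← -0.771232 + (0.41/6)·(k1 + 2k2 + 2k3 + k4) = -1.968424
u(0.92) ≈ -1.9684

-1.9684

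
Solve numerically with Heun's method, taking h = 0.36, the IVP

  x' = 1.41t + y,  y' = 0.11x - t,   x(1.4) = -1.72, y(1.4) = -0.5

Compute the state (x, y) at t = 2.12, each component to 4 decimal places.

Heun on (x,y): k1 = f(t_n, state_n); k2 = f(t_n + h, state_n + h·k1); state_{n+1} = state_n + (h/2)·(k1 + k2).
1.400000: (-1.720000, -0.500000)
  k1 = (1.474000, -1.589200)
  predictor → (-1.189360, -1.072112)
  k2 = (1.409488, -1.890830)
  → (-1.200972, -1.126405)
1.760000: (-1.200972, -1.126405)
  k1 = (1.355195, -1.892107)
  predictor → (-0.713102, -1.807564)
  k2 = (1.181636, -2.198441)
  → (-0.744343, -1.862704)
(x(2.12), y(2.12)) ≈ (-0.7443, -1.8627)

-0.7443, -1.8627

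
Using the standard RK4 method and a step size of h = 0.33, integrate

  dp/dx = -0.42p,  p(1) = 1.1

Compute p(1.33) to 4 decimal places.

0.9576

RK4: k1 = f(x_n, p_n); k2 = f(x_n + h/2, p_n + (h/2)·k1); k3 = f(x_n + h/2, p_n + (h/2)·k2); k4 = f(x_n + h, p_n + h·k3); p_{n+1} = p_n + (h/6)·(k1 + 2k2 + 2k3 + k4).
x=1.000000, p=1.100000:
  k1 = f(1.000000, 1.100000) = -0.462000
  k2 = f(1.165000, 1.023770) = -0.429983
  k3 = f(1.165000, 1.029053) = -0.432202
  k4 = f(1.330000, 0.957373) = -0.402097
  p ← 1.100000 + (0.33/6)·(k1 + 2k2 + 2k3 + k4) = 0.957634
p(1.33) ≈ 0.9576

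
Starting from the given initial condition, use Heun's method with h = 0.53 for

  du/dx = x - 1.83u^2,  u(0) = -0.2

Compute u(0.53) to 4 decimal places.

Heun: k1 = f(x_n, u_n); k2 = f(x_n + h, u_n + h·k1); u_{n+1} = u_n + (h/2)·(k1 + k2).
x=0.000000, u=-0.200000:
  k1 = f(0.000000, -0.200000) = -0.073200
  k2 = f(0.530000, -0.238796) = 0.425647
  u ← -0.200000 + (0.53/2)·(-0.073200 + 0.425647) = -0.106602
u(0.53) ≈ -0.1066

-0.1066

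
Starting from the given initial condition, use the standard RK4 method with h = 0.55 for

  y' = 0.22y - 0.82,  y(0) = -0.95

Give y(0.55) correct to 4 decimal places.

RK4: k1 = f(x_n, y_n); k2 = f(x_n + h/2, y_n + (h/2)·k1); k3 = f(x_n + h/2, y_n + (h/2)·k2); k4 = f(x_n + h, y_n + h·k3); y_{n+1} = y_n + (h/6)·(k1 + 2k2 + 2k3 + k4).
x=0.000000, y=-0.950000:
  k1 = f(0.000000, -0.950000) = -1.029000
  k2 = f(0.275000, -1.232975) = -1.091255
  k3 = f(0.275000, -1.250095) = -1.095021
  k4 = f(0.550000, -1.552261) = -1.161498
  y ← -0.950000 + (0.55/6)·(k1 + 2k2 + 2k3 + k4) = -1.551613
y(0.55) ≈ -1.5516

-1.5516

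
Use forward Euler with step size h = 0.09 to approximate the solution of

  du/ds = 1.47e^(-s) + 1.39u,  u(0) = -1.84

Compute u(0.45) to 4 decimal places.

-2.5872

Euler: u_{n+1} = u_n + h·f(s_n, u_n).
s=0.000000, u=-1.840000: f=-1.087600 → u ← -1.840000 + 0.09·(-1.087600) = -1.937884
s=0.090000, u=-1.937884: f=-1.350180 → u ← -1.937884 + 0.09·(-1.350180) = -2.059400
s=0.180000, u=-2.059400: f=-1.634719 → u ← -2.059400 + 0.09·(-1.634719) = -2.206525
s=0.270000, u=-2.206525: f=-1.944902 → u ← -2.206525 + 0.09·(-1.944902) = -2.381566
s=0.360000, u=-2.381566: f=-2.284793 → u ← -2.381566 + 0.09·(-2.284793) = -2.587197
u(0.45) ≈ -2.5872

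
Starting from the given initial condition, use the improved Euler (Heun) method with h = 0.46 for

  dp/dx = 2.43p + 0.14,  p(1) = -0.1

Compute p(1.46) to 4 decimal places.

Heun: k1 = f(x_n, p_n); k2 = f(x_n + h, p_n + h·k1); p_{n+1} = p_n + (h/2)·(k1 + k2).
x=1.000000, p=-0.100000:
  k1 = f(1.000000, -0.100000) = -0.103000
  k2 = f(1.460000, -0.147380) = -0.218133
  p ← -0.100000 + (0.46/2)·(-0.103000 + (-0.218133)) = -0.173861
p(1.46) ≈ -0.1739

-0.1739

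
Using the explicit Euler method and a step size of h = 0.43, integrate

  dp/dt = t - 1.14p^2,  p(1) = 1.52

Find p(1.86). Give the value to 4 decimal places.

Euler: p_{n+1} = p_n + h·f(t_n, p_n).
t=1.000000, p=1.520000: f=-1.633856 → p ← 1.520000 + 0.43·(-1.633856) = 0.817442
t=1.430000, p=0.817442: f=0.668239 → p ← 0.817442 + 0.43·0.668239 = 1.104785
p(1.86) ≈ 1.1048

1.1048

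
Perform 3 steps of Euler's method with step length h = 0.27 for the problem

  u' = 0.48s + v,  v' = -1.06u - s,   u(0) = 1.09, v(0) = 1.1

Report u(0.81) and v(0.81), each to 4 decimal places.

1.7907, -0.2955

Euler on (u,v): u_{n+1} = u_n + h·u', v_{n+1} = v_n + h·v'.
0.000000: (1.090000, 1.100000); f=(1.100000, -1.155400) → (1.387000, 0.788042)
0.270000: (1.387000, 0.788042); f=(0.917642, -1.740220) → (1.634763, 0.318183)
0.540000: (1.634763, 0.318183); f=(0.577383, -2.272849) → (1.790657, -0.295487)
(u(0.81), v(0.81)) ≈ (1.7907, -0.2955)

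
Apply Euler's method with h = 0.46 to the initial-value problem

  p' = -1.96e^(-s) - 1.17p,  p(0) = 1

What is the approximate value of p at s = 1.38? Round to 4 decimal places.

Euler: p_{n+1} = p_n + h·f(s_n, p_n).
s=0.000000, p=1.000000: f=-3.130000 → p ← 1.000000 + 0.46·(-3.130000) = -0.439800
s=0.460000, p=-0.439800: f=-0.722750 → p ← -0.439800 + 0.46·(-0.722750) = -0.772265
s=0.920000, p=-0.772265: f=0.122453 → p ← -0.772265 + 0.46·0.122453 = -0.715937
p(1.38) ≈ -0.7159

-0.7159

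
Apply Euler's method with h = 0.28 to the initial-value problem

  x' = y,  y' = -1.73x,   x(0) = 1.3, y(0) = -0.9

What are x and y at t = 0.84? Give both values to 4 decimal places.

0.0492, -2.3375

Euler on (x,y): x_{n+1} = x_n + h·x', y_{n+1} = y_n + h·y'.
0.000000: (1.300000, -0.900000); f=(-0.900000, -2.249000) → (1.048000, -1.529720)
0.280000: (1.048000, -1.529720); f=(-1.529720, -1.813040) → (0.619678, -2.037371)
0.560000: (0.619678, -2.037371); f=(-2.037371, -1.072044) → (0.049214, -2.337543)
(x(0.84), y(0.84)) ≈ (0.0492, -2.3375)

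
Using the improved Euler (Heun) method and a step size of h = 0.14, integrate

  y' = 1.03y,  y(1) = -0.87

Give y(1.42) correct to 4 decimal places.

-1.3391

Heun: k1 = f(s_n, y_n); k2 = f(s_n + h, y_n + h·k1); y_{n+1} = y_n + (h/2)·(k1 + k2).
s=1.000000, y=-0.870000:
  k1 = f(1.000000, -0.870000) = -0.896100
  k2 = f(1.140000, -0.995454) = -1.025318
  y ← -0.870000 + (0.14/2)·(-0.896100 + (-1.025318)) = -1.004499
s=1.140000, y=-1.004499:
  k1 = f(1.140000, -1.004499) = -1.034634
  k2 = f(1.280000, -1.149348) = -1.183828
  y ← -1.004499 + (0.14/2)·(-1.034634 + (-1.183828)) = -1.159792
s=1.280000, y=-1.159792:
  k1 = f(1.280000, -1.159792) = -1.194585
  k2 = f(1.420000, -1.327034) = -1.366845
  y ← -1.159792 + (0.14/2)·(-1.194585 + (-1.366845)) = -1.339092
y(1.42) ≈ -1.3391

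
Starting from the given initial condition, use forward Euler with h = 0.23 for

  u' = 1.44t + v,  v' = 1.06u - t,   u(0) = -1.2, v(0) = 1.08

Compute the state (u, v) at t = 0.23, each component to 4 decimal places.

-0.9516, 0.7874

Euler on (u,v): u_{n+1} = u_n + h·u', v_{n+1} = v_n + h·v'.
0.000000: (-1.200000, 1.080000); f=(1.080000, -1.272000) → (-0.951600, 0.787440)
(u(0.23), v(0.23)) ≈ (-0.9516, 0.7874)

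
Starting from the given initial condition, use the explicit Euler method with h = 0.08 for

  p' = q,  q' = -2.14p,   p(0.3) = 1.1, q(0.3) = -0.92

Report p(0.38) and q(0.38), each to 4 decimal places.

Euler on (p,q): p_{n+1} = p_n + h·p', q_{n+1} = q_n + h·q'.
0.300000: (1.100000, -0.920000); f=(-0.920000, -2.354000) → (1.026400, -1.108320)
(p(0.38), q(0.38)) ≈ (1.0264, -1.1083)

1.0264, -1.1083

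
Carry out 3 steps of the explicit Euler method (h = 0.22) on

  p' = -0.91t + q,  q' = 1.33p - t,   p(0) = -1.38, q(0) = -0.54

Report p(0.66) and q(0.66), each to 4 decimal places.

-2.1533, -2.0397

Euler on (p,q): p_{n+1} = p_n + h·p', q_{n+1} = q_n + h·q'.
0.000000: (-1.380000, -0.540000); f=(-0.540000, -1.835400) → (-1.498800, -0.943788)
0.220000: (-1.498800, -0.943788); f=(-1.143988, -2.213404) → (-1.750477, -1.430737)
0.440000: (-1.750477, -1.430737); f=(-1.831137, -2.768135) → (-2.153327, -2.039727)
(p(0.66), q(0.66)) ≈ (-2.1533, -2.0397)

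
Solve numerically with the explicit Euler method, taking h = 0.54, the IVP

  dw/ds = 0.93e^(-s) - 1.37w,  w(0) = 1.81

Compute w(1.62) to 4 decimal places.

0.3126

Euler: w_{n+1} = w_n + h·f(s_n, w_n).
s=0.000000, w=1.810000: f=-1.549700 → w ← 1.810000 + 0.54·(-1.549700) = 0.973162
s=0.540000, w=0.973162: f=-0.791276 → w ← 0.973162 + 0.54·(-0.791276) = 0.545873
s=1.080000, w=0.545873: f=-0.432022 → w ← 0.545873 + 0.54·(-0.432022) = 0.312581
w(1.62) ≈ 0.3126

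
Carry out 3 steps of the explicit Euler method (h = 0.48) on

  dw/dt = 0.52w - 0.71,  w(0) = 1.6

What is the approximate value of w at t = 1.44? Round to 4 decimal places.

1.8232

Euler: w_{n+1} = w_n + h·f(t_n, w_n).
t=0.000000, w=1.600000: f=0.122000 → w ← 1.600000 + 0.48·0.122000 = 1.658560
t=0.480000, w=1.658560: f=0.152451 → w ← 1.658560 + 0.48·0.152451 = 1.731737
t=0.960000, w=1.731737: f=0.190503 → w ← 1.731737 + 0.48·0.190503 = 1.823178
w(1.44) ≈ 1.8232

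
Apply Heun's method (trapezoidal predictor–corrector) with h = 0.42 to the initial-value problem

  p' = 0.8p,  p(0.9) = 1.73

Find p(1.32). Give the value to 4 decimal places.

2.4089

Heun: k1 = f(s_n, p_n); k2 = f(s_n + h, p_n + h·k1); p_{n+1} = p_n + (h/2)·(k1 + k2).
s=0.900000, p=1.730000:
  k1 = f(0.900000, 1.730000) = 1.384000
  k2 = f(1.320000, 2.311280) = 1.849024
  p ← 1.730000 + (0.42/2)·(1.384000 + 1.849024) = 2.408935
p(1.32) ≈ 2.4089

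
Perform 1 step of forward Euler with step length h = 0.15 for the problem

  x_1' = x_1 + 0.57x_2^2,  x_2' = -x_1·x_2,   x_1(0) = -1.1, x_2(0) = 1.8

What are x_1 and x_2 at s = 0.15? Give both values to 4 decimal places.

-0.9880, 2.0970

Euler on (x_1,x_2): x_1_{n+1} = x_1_n + h·x_1', x_2_{n+1} = x_2_n + h·x_2'.
0.000000: (-1.100000, 1.800000); f=(0.746800, 1.980000) → (-0.987980, 2.097000)
(x_1(0.15), x_2(0.15)) ≈ (-0.9880, 2.0970)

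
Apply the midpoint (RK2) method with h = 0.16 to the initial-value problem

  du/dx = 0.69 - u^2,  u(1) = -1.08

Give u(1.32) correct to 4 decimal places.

-1.2989

Midpoint: k1 = f(x_n, u_n); k2 = f(x_n + h/2, u_n + (h/2)·k1); u_{n+1} = u_n + h·k2.
x=1.000000, u=-1.080000:
  k1 = f(1.000000, -1.080000) = -0.476400
  k2 = f(1.080000, -1.118112) = -0.560174
  u ← -1.080000 + 0.16·(-0.560174) = -1.169628
x=1.160000, u=-1.169628:
  k1 = f(1.160000, -1.169628) = -0.678029
  k2 = f(1.240000, -1.223870) = -0.807858
  u ← -1.169628 + 0.16·(-0.807858) = -1.298885
u(1.32) ≈ -1.2989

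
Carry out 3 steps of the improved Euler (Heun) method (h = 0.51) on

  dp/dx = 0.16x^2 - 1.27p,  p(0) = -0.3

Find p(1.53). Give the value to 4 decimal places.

0.0865

Heun: k1 = f(x_n, p_n); k2 = f(x_n + h, p_n + h·k1); p_{n+1} = p_n + (h/2)·(k1 + k2).
x=0.000000, p=-0.300000:
  k1 = f(0.000000, -0.300000) = 0.381000
  k2 = f(0.510000, -0.105690) = 0.175842
  p ← -0.300000 + (0.51/2)·(0.381000 + 0.175842) = -0.158005
x=0.510000, p=-0.158005:
  k1 = f(0.510000, -0.158005) = 0.242283
  k2 = f(1.020000, -0.034441) = 0.210204
  p ← -0.158005 + (0.51/2)·(0.242283 + 0.210204) = -0.042621
x=1.020000, p=-0.042621:
  k1 = f(1.020000, -0.042621) = 0.220593
  k2 = f(1.530000, 0.069881) = 0.285795
  p ← -0.042621 + (0.51/2)·(0.220593 + 0.285795) = 0.086508
p(1.53) ≈ 0.0865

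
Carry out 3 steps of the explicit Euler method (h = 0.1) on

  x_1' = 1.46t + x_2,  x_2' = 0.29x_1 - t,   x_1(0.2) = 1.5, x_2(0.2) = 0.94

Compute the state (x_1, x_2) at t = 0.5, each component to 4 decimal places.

Euler on (x_1,x_2): x_1_{n+1} = x_1_n + h·x_1', x_2_{n+1} = x_2_n + h·x_2'.
0.200000: (1.500000, 0.940000); f=(1.232000, 0.235000) → (1.623200, 0.963500)
0.300000: (1.623200, 0.963500); f=(1.401500, 0.170728) → (1.763350, 0.980573)
0.400000: (1.763350, 0.980573); f=(1.564573, 0.111371) → (1.919807, 0.991710)
(x_1(0.5), x_2(0.5)) ≈ (1.9198, 0.9917)

1.9198, 0.9917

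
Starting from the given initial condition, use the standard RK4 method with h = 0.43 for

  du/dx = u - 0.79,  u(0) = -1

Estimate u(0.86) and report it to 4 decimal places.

-3.4393

RK4: k1 = f(x_n, u_n); k2 = f(x_n + h/2, u_n + (h/2)·k1); k3 = f(x_n + h/2, u_n + (h/2)·k2); k4 = f(x_n + h, u_n + h·k3); u_{n+1} = u_n + (h/6)·(k1 + 2k2 + 2k3 + k4).
x=0.000000, u=-1.000000:
  k1 = f(0.000000, -1.000000) = -1.790000
  k2 = f(0.215000, -1.384850) = -2.174850
  k3 = f(0.215000, -1.467593) = -2.257593
  k4 = f(0.430000, -1.970765) = -2.760765
  u ← -1.000000 + (0.43/6)·(k1 + 2k2 + 2k3 + k4) = -1.961455
x=0.430000, u=-1.961455:
  k1 = f(0.430000, -1.961455) = -2.751455
  k2 = f(0.645000, -2.553018) = -3.343018
  k3 = f(0.645000, -2.680204) = -3.470204
  k4 = f(0.860000, -3.453643) = -4.243643
  u ← -1.961455 + (0.43/6)·(k1 + 2k2 + 2k3 + k4) = -3.439332
u(0.86) ≈ -3.4393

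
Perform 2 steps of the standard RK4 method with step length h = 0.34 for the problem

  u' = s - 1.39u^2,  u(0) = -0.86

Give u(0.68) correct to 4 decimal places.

RK4: k1 = f(s_n, u_n); k2 = f(s_n + h/2, u_n + (h/2)·k1); k3 = f(s_n + h/2, u_n + (h/2)·k2); k4 = f(s_n + h, u_n + h·k3); u_{n+1} = u_n + (h/6)·(k1 + 2k2 + 2k3 + k4).
s=0.000000, u=-0.860000:
  k1 = f(0.000000, -0.860000) = -1.028044
  k2 = f(0.170000, -1.034767) = -1.318334
  k3 = f(0.170000, -1.084117) = -1.463680
  k4 = f(0.340000, -1.357651) = -2.222071
  u ← -0.860000 + (0.34/6)·(k1 + 2k2 + 2k3 + k4) = -1.359468
s=0.340000, u=-1.359468:
  k1 = f(0.340000, -1.359468) = -2.228933
  k2 = f(0.510000, -1.738387) = -3.690564
  k3 = f(0.510000, -1.986864) = -4.977203
  k4 = f(0.680000, -3.051717) = -12.265038
  u ← -1.359468 + (0.34/6)·(k1 + 2k2 + 2k3 + k4) = -3.163140
u(0.68) ≈ -3.1631

-3.1631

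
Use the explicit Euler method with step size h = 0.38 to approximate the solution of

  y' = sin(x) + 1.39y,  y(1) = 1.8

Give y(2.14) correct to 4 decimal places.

8.1143

Euler: y_{n+1} = y_n + h·f(x_n, y_n).
x=1.000000, y=1.800000: f=3.343471 → y ← 1.800000 + 0.38·3.343471 = 3.070519
x=1.380000, y=3.070519: f=5.249875 → y ← 3.070519 + 0.38·5.249875 = 5.065471
x=1.760000, y=5.065471: f=8.023160 → y ← 5.065471 + 0.38·8.023160 = 8.114272
y(2.14) ≈ 8.1143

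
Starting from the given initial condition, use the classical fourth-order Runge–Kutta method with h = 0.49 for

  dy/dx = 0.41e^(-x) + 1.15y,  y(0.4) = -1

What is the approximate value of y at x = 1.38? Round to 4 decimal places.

-2.7381

RK4: k1 = f(x_n, y_n); k2 = f(x_n + h/2, y_n + (h/2)·k1); k3 = f(x_n + h/2, y_n + (h/2)·k2); k4 = f(x_n + h, y_n + h·k3); y_{n+1} = y_n + (h/6)·(k1 + 2k2 + 2k3 + k4).
x=0.400000, y=-1.000000:
  k1 = f(0.400000, -1.000000) = -0.875169
  k2 = f(0.645000, -1.214416) = -1.181467
  k3 = f(0.645000, -1.289459) = -1.267767
  k4 = f(0.890000, -1.621206) = -1.696018
  y ← -1.000000 + (0.49/6)·(k1 + 2k2 + 2k3 + k4) = -1.610022
x=0.890000, y=-1.610022:
  k1 = f(0.890000, -1.610022) = -1.683156
  k2 = f(1.135000, -2.022395) = -2.193971
  k3 = f(1.135000, -2.147545) = -2.337893
  k4 = f(1.380000, -2.755590) = -3.065781
  y ← -1.610022 + (0.49/6)·(k1 + 2k2 + 2k3 + k4) = -2.738056
y(1.38) ≈ -2.7381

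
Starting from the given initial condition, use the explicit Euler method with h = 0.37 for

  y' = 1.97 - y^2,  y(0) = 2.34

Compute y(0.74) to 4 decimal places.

Euler: y_{n+1} = y_n + h·f(t_n, y_n).
t=0.000000, y=2.340000: f=-3.505600 → y ← 2.340000 + 0.37·(-3.505600) = 1.042928
t=0.370000, y=1.042928: f=0.882301 → y ← 1.042928 + 0.37·0.882301 = 1.369379
y(0.74) ≈ 1.3694

1.3694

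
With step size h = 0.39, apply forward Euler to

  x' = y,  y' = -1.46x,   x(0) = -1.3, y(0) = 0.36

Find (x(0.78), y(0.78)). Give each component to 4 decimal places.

Euler on (x,y): x_{n+1} = x_n + h·x', y_{n+1} = y_n + h·y'.
0.000000: (-1.300000, 0.360000); f=(0.360000, 1.898000) → (-1.159600, 1.100220)
0.390000: (-1.159600, 1.100220); f=(1.100220, 1.693016) → (-0.730514, 1.760496)
(x(0.78), y(0.78)) ≈ (-0.7305, 1.7605)

-0.7305, 1.7605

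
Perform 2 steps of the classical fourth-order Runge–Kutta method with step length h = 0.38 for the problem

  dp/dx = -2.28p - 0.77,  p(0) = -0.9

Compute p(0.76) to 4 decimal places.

RK4: k1 = f(x_n, p_n); k2 = f(x_n + h/2, p_n + (h/2)·k1); k3 = f(x_n + h/2, p_n + (h/2)·k2); k4 = f(x_n + h, p_n + h·k3); p_{n+1} = p_n + (h/6)·(k1 + 2k2 + 2k3 + k4).
x=0.000000, p=-0.900000:
  k1 = f(0.000000, -0.900000) = 1.282000
  k2 = f(0.190000, -0.656420) = 0.726638
  k3 = f(0.190000, -0.761939) = 0.967221
  k4 = f(0.380000, -0.532456) = 0.444000
  p ← -0.900000 + (0.38/6)·(k1 + 2k2 + 2k3 + k4) = -0.576131
x=0.380000, p=-0.576131:
  k1 = f(0.380000, -0.576131) = 0.543579
  k2 = f(0.570000, -0.472851) = 0.308101
  k3 = f(0.570000, -0.517592) = 0.410110
  k4 = f(0.760000, -0.420289) = 0.188260
  p ← -0.576131 + (0.38/6)·(k1 + 2k2 + 2k3 + k4) = -0.438808
p(0.76) ≈ -0.4388

-0.4388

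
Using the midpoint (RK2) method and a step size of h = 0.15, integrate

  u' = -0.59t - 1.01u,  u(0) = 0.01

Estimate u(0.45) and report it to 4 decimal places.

Midpoint: k1 = f(t_n, u_n); k2 = f(t_n + h/2, u_n + (h/2)·k1); u_{n+1} = u_n + h·k2.
t=0.000000, u=0.010000:
  k1 = f(0.000000, 0.010000) = -0.010100
  k2 = f(0.075000, 0.009243) = -0.053585
  u ← 0.010000 + 0.15·(-0.053585) = 0.001962
t=0.150000, u=0.001962:
  k1 = f(0.150000, 0.001962) = -0.090482
  k2 = f(0.225000, -0.004824) = -0.127878
  u ← 0.001962 + 0.15·(-0.127878) = -0.017219
t=0.300000, u=-0.017219:
  k1 = f(0.300000, -0.017219) = -0.159608
  k2 = f(0.375000, -0.029190) = -0.191768
  u ← -0.017219 + 0.15·(-0.191768) = -0.045985
u(0.45) ≈ -0.0460

-0.0460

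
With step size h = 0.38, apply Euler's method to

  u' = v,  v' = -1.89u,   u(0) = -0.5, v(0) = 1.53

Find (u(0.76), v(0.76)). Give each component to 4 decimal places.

0.7993, 1.8306

Euler on (u,v): u_{n+1} = u_n + h·u', v_{n+1} = v_n + h·v'.
0.000000: (-0.500000, 1.530000); f=(1.530000, 0.945000) → (0.081400, 1.889100)
0.380000: (0.081400, 1.889100); f=(1.889100, -0.153846) → (0.799258, 1.830639)
(u(0.76), v(0.76)) ≈ (0.7993, 1.8306)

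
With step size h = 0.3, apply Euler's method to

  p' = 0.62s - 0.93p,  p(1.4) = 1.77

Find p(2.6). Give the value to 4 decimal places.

1.4363

Euler: p_{n+1} = p_n + h·f(s_n, p_n).
s=1.400000, p=1.770000: f=-0.778100 → p ← 1.770000 + 0.3·(-0.778100) = 1.536570
s=1.700000, p=1.536570: f=-0.375010 → p ← 1.536570 + 0.3·(-0.375010) = 1.424067
s=2.000000, p=1.424067: f=-0.084382 → p ← 1.424067 + 0.3·(-0.084382) = 1.398752
s=2.300000, p=1.398752: f=0.125160 → p ← 1.398752 + 0.3·0.125160 = 1.436300
p(2.6) ≈ 1.4363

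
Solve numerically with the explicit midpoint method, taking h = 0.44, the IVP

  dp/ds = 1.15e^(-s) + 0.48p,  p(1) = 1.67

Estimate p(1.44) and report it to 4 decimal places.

Midpoint: k1 = f(s_n, p_n); k2 = f(s_n + h/2, p_n + (h/2)·k1); p_{n+1} = p_n + h·k2.
s=1.000000, p=1.670000:
  k1 = f(1.000000, 1.670000) = 1.224661
  k2 = f(1.220000, 1.939425) = 1.270439
  p ← 1.670000 + 0.44·1.270439 = 2.228993
p(1.44) ≈ 2.2290

2.2290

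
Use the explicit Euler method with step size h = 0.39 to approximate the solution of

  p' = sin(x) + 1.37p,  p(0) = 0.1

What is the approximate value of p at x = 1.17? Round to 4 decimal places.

0.8630

Euler: p_{n+1} = p_n + h·f(x_n, p_n).
x=0.000000, p=0.100000: f=0.137000 → p ← 0.100000 + 0.39·0.137000 = 0.153430
x=0.390000, p=0.153430: f=0.590388 → p ← 0.153430 + 0.39·0.590388 = 0.383681
x=0.780000, p=0.383681: f=1.228923 → p ← 0.383681 + 0.39·1.228923 = 0.862961
p(1.17) ≈ 0.8630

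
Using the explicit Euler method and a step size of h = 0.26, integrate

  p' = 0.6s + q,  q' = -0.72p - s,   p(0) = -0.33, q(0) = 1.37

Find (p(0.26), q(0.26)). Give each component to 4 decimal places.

Euler on (p,q): p_{n+1} = p_n + h·p', q_{n+1} = q_n + h·q'.
0.000000: (-0.330000, 1.370000); f=(1.370000, 0.237600) → (0.026200, 1.431776)
(p(0.26), q(0.26)) ≈ (0.0262, 1.4318)

0.0262, 1.4318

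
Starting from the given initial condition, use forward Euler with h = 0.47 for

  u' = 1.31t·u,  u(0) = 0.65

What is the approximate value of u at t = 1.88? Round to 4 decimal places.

2.4718

Euler: u_{n+1} = u_n + h·f(t_n, u_n).
t=0.000000, u=0.650000: f=0.000000 → u ← 0.650000 + 0.47·0.000000 = 0.650000
t=0.470000, u=0.650000: f=0.400205 → u ← 0.650000 + 0.47·0.400205 = 0.838096
t=0.940000, u=0.838096: f=1.032032 → u ← 0.838096 + 0.47·1.032032 = 1.323151
t=1.410000, u=1.323151: f=2.443993 → u ← 1.323151 + 0.47·2.443993 = 2.471828
u(1.88) ≈ 2.4718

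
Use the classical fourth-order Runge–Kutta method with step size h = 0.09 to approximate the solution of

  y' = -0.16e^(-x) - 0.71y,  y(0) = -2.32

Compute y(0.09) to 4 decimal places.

RK4: k1 = f(x_n, y_n); k2 = f(x_n + h/2, y_n + (h/2)·k1); k3 = f(x_n + h/2, y_n + (h/2)·k2); k4 = f(x_n + h, y_n + h·k3); y_{n+1} = y_n + (h/6)·(k1 + 2k2 + 2k3 + k4).
x=0.000000, y=-2.320000:
  k1 = f(0.000000, -2.320000) = 1.487200
  k2 = f(0.045000, -2.253076) = 1.446724
  k3 = f(0.045000, -2.254897) = 1.448018
  k4 = f(0.090000, -2.189678) = 1.408443
  y ← -2.320000 + (0.09/6)·(k1 + 2k2 + 2k3 + k4) = -2.189723
y(0.09) ≈ -2.1897

-2.1897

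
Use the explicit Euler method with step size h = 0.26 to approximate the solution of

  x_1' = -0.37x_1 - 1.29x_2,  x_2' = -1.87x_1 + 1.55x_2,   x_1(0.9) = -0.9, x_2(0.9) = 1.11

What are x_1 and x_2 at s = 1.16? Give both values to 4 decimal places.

Euler on (x_1,x_2): x_1_{n+1} = x_1_n + h·x_1', x_2_{n+1} = x_2_n + h·x_2'.
0.900000: (-0.900000, 1.110000); f=(-1.098900, 3.403500) → (-1.185714, 1.994910)
(x_1(1.16), x_2(1.16)) ≈ (-1.1857, 1.9949)

-1.1857, 1.9949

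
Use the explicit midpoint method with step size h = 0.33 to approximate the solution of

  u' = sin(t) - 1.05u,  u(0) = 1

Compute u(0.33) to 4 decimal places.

Midpoint: k1 = f(t_n, u_n); k2 = f(t_n + h/2, u_n + (h/2)·k1); u_{n+1} = u_n + h·k2.
t=0.000000, u=1.000000:
  k1 = f(0.000000, 1.000000) = -1.050000
  k2 = f(0.165000, 0.826750) = -0.703835
  u ← 1.000000 + 0.33·(-0.703835) = 0.767734
u(0.33) ≈ 0.7677

0.7677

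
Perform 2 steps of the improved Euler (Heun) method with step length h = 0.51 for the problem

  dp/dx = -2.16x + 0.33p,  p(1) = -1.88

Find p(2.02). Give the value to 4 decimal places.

-6.4573

Heun: k1 = f(x_n, p_n); k2 = f(x_n + h, p_n + h·k1); p_{n+1} = p_n + (h/2)·(k1 + k2).
x=1.000000, p=-1.880000:
  k1 = f(1.000000, -1.880000) = -2.780400
  k2 = f(1.510000, -3.298004) = -4.349941
  p ← -1.880000 + (0.51/2)·(-2.780400 + (-4.349941)) = -3.698237
x=1.510000, p=-3.698237:
  k1 = f(1.510000, -3.698237) = -4.482018
  k2 = f(2.020000, -5.984066) = -6.337942
  p ← -3.698237 + (0.51/2)·(-4.482018 + (-6.337942)) = -6.457327
p(2.02) ≈ -6.4573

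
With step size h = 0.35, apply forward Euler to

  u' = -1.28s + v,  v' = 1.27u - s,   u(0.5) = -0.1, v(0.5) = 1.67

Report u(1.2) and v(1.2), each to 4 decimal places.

Euler on (u,v): u_{n+1} = u_n + h·u', v_{n+1} = v_n + h·v'.
0.500000: (-0.100000, 1.670000); f=(1.030000, -0.627000) → (0.260500, 1.450550)
0.850000: (0.260500, 1.450550); f=(0.362550, -0.519165) → (0.387392, 1.268842)
(u(1.2), v(1.2)) ≈ (0.3874, 1.2688)

0.3874, 1.2688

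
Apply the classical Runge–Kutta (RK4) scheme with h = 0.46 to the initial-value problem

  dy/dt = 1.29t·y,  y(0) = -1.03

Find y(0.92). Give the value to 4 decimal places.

-1.7777

RK4: k1 = f(t_n, y_n); k2 = f(t_n + h/2, y_n + (h/2)·k1); k3 = f(t_n + h/2, y_n + (h/2)·k2); k4 = f(t_n + h, y_n + h·k3); y_{n+1} = y_n + (h/6)·(k1 + 2k2 + 2k3 + k4).
t=0.000000, y=-1.030000:
  k1 = f(0.000000, -1.030000) = 0.000000
  k2 = f(0.230000, -1.030000) = -0.305601
  k3 = f(0.230000, -1.100288) = -0.326456
  k4 = f(0.460000, -1.180170) = -0.700313
  y ← -1.030000 + (0.46/6)·(k1 + 2k2 + 2k3 + k4) = -1.180606
t=0.460000, y=-1.180606:
  k1 = f(0.460000, -1.180606) = -0.700572
  k2 = f(0.690000, -1.341737) = -1.194280
  k3 = f(0.690000, -1.455290) = -1.295354
  k4 = f(0.920000, -1.776469) = -2.108313
  y ← -1.180606 + (0.46/6)·(k1 + 2k2 + 2k3 + k4) = -1.777698
y(0.92) ≈ -1.7777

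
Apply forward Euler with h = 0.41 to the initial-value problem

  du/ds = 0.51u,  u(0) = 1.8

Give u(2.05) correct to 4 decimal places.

4.6514

Euler: u_{n+1} = u_n + h·f(s_n, u_n).
s=0.000000, u=1.800000: f=0.918000 → u ← 1.800000 + 0.41·0.918000 = 2.176380
s=0.410000, u=2.176380: f=1.109954 → u ← 2.176380 + 0.41·1.109954 = 2.631461
s=0.820000, u=2.631461: f=1.342045 → u ← 2.631461 + 0.41·1.342045 = 3.181700
s=1.230000, u=3.181700: f=1.622667 → u ← 3.181700 + 0.41·1.622667 = 3.846993
s=1.640000, u=3.846993: f=1.961966 → u ← 3.846993 + 0.41·1.961966 = 4.651399
u(2.05) ≈ 4.6514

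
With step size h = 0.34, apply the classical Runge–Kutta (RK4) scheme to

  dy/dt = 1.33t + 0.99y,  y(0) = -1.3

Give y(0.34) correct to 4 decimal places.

-1.7340

RK4: k1 = f(t_n, y_n); k2 = f(t_n + h/2, y_n + (h/2)·k1); k3 = f(t_n + h/2, y_n + (h/2)·k2); k4 = f(t_n + h, y_n + h·k3); y_{n+1} = y_n + (h/6)·(k1 + 2k2 + 2k3 + k4).
t=0.000000, y=-1.300000:
  k1 = f(0.000000, -1.300000) = -1.287000
  k2 = f(0.170000, -1.518790) = -1.277502
  k3 = f(0.170000, -1.517175) = -1.275904
  k4 = f(0.340000, -1.733807) = -1.264269
  y ← -1.300000 + (0.34/6)·(k1 + 2k2 + 2k3 + k4) = -1.733958
y(0.34) ≈ -1.7340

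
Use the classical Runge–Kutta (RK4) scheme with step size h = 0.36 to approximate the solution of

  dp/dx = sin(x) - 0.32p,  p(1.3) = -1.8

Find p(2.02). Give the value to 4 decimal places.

-0.8036

RK4: k1 = f(x_n, p_n); k2 = f(x_n + h/2, p_n + (h/2)·k1); k3 = f(x_n + h/2, p_n + (h/2)·k2); k4 = f(x_n + h, p_n + h·k3); p_{n+1} = p_n + (h/6)·(k1 + 2k2 + 2k3 + k4).
x=1.300000, p=-1.800000:
  k1 = f(1.300000, -1.800000) = 1.539558
  k2 = f(1.480000, -1.522880) = 1.483202
  k3 = f(1.480000, -1.533024) = 1.486448
  k4 = f(1.660000, -1.264879) = 1.400785
  p ← -1.800000 + (0.36/6)·(k1 + 2k2 + 2k3 + k4) = -1.267221
x=1.660000, p=-1.267221:
  k1 = f(1.660000, -1.267221) = 1.401535
  k2 = f(1.840000, -1.014945) = 1.288765
  k3 = f(1.840000, -1.035244) = 1.295261
  k4 = f(2.020000, -0.800927) = 1.157090
  p ← -1.267221 + (0.36/6)·(k1 + 2k2 + 2k3 + k4) = -0.803621
p(2.02) ≈ -0.8036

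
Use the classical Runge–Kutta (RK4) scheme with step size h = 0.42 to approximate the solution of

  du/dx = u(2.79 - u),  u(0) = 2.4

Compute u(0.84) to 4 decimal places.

RK4: k1 = f(x_n, u_n); k2 = f(x_n + h/2, u_n + (h/2)·k1); k3 = f(x_n + h/2, u_n + (h/2)·k2); k4 = f(x_n + h, u_n + h·k3); u_{n+1} = u_n + (h/6)·(k1 + 2k2 + 2k3 + k4).
x=0.000000, u=2.400000:
  k1 = f(0.000000, 2.400000) = 0.936000
  k2 = f(0.210000, 2.596560) = 0.502279
  k3 = f(0.210000, 2.505478) = 0.712863
  k4 = f(0.420000, 2.699402) = 0.244560
  u ← 2.400000 + (0.42/6)·(k1 + 2k2 + 2k3 + k4) = 2.652759
x=0.420000, u=2.652759:
  k1 = f(0.420000, 2.652759) = 0.364067
  k2 = f(0.630000, 2.729213) = 0.165900
  k3 = f(0.630000, 2.687598) = 0.275215
  k4 = f(0.840000, 2.768349) = 0.059936
  u ← 2.652759 + (0.42/6)·(k1 + 2k2 + 2k3 + k4) = 2.744195
u(0.84) ≈ 2.7442

2.7442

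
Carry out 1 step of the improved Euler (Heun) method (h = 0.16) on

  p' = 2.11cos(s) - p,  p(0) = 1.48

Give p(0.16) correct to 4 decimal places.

1.5706

Heun: k1 = f(s_n, p_n); k2 = f(s_n + h, p_n + h·k1); p_{n+1} = p_n + (h/2)·(k1 + k2).
s=0.000000, p=1.480000:
  k1 = f(0.000000, 1.480000) = 0.630000
  k2 = f(0.160000, 1.580800) = 0.502250
  p ← 1.480000 + (0.16/2)·(0.630000 + 0.502250) = 1.570580
p(0.16) ≈ 1.5706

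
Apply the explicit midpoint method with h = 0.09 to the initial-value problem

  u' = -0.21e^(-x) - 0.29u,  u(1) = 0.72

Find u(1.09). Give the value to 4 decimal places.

Midpoint: k1 = f(x_n, u_n); k2 = f(x_n + h/2, u_n + (h/2)·k1); u_{n+1} = u_n + h·k2.
x=1.000000, u=0.720000:
  k1 = f(1.000000, 0.720000) = -0.286055
  k2 = f(1.045000, 0.707128) = -0.278922
  u ← 0.720000 + 0.09·(-0.278922) = 0.694897
u(1.09) ≈ 0.6949

0.6949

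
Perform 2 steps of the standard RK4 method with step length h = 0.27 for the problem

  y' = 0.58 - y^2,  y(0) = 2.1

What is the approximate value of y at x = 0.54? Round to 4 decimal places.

RK4: k1 = f(x_n, y_n); k2 = f(x_n + h/2, y_n + (h/2)·k1); k3 = f(x_n + h/2, y_n + (h/2)·k2); k4 = f(x_n + h, y_n + h·k3); y_{n+1} = y_n + (h/6)·(k1 + 2k2 + 2k3 + k4).
x=0.000000, y=2.100000:
  k1 = f(0.000000, 2.100000) = -3.830000
  k2 = f(0.135000, 1.582950) = -1.925731
  k3 = f(0.135000, 1.840026) = -2.805697
  k4 = f(0.270000, 1.342462) = -1.222204
  y ← 2.100000 + (0.27/6)·(k1 + 2k2 + 2k3 + k4) = 1.446822
x=0.270000, y=1.446822:
  k1 = f(0.270000, 1.446822) = -1.513295
  k2 = f(0.405000, 1.242528) = -0.963875
  k3 = f(0.405000, 1.316699) = -1.153697
  k4 = f(0.540000, 1.135324) = -0.708961
  y ← 1.446822 + (0.27/6)·(k1 + 2k2 + 2k3 + k4) = 1.156239
y(0.54) ≈ 1.1562

1.1562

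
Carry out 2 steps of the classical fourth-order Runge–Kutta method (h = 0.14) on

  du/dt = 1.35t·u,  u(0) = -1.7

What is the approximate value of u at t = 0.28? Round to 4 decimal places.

RK4: k1 = f(t_n, u_n); k2 = f(t_n + h/2, u_n + (h/2)·k1); k3 = f(t_n + h/2, u_n + (h/2)·k2); k4 = f(t_n + h, u_n + h·k3); u_{n+1} = u_n + (h/6)·(k1 + 2k2 + 2k3 + k4).
t=0.000000, u=-1.700000:
  k1 = f(0.000000, -1.700000) = 0.000000
  k2 = f(0.070000, -1.700000) = -0.160650
  k3 = f(0.070000, -1.711245) = -0.161713
  k4 = f(0.140000, -1.722640) = -0.325579
  u ← -1.700000 + (0.14/6)·(k1 + 2k2 + 2k3 + k4) = -1.722640
t=0.140000, u=-1.722640:
  k1 = f(0.140000, -1.722640) = -0.325579
  k2 = f(0.210000, -1.745431) = -0.494830
  k3 = f(0.210000, -1.757279) = -0.498188
  k4 = f(0.280000, -1.792387) = -0.677522
  u ← -1.722640 + (0.14/6)·(k1 + 2k2 + 2k3 + k4) = -1.792387
u(0.28) ≈ -1.7924

-1.7924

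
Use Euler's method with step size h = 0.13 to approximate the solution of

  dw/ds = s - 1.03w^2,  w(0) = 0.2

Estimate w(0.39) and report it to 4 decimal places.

Euler: w_{n+1} = w_n + h·f(s_n, w_n).
s=0.000000, w=0.200000: f=-0.041200 → w ← 0.200000 + 0.13·(-0.041200) = 0.194644
s=0.130000, w=0.194644: f=0.090977 → w ← 0.194644 + 0.13·0.090977 = 0.206471
s=0.260000, w=0.206471: f=0.216091 → w ← 0.206471 + 0.13·0.216091 = 0.234563
w(0.39) ≈ 0.2346

0.2346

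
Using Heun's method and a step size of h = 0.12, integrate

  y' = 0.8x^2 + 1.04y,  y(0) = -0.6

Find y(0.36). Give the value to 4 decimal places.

Heun: k1 = f(x_n, y_n); k2 = f(x_n + h, y_n + h·k1); y_{n+1} = y_n + (h/2)·(k1 + k2).
x=0.000000, y=-0.600000:
  k1 = f(0.000000, -0.600000) = -0.624000
  k2 = f(0.120000, -0.674880) = -0.690355
  y ← -0.600000 + (0.12/2)·(-0.624000 + (-0.690355)) = -0.678861
x=0.120000, y=-0.678861:
  k1 = f(0.120000, -0.678861) = -0.694496
  k2 = f(0.240000, -0.762201) = -0.746609
  y ← -0.678861 + (0.12/2)·(-0.694496 + (-0.746609)) = -0.765328
x=0.240000, y=-0.765328:
  k1 = f(0.240000, -0.765328) = -0.749861
  k2 = f(0.360000, -0.855311) = -0.785843
  y ← -0.765328 + (0.12/2)·(-0.749861 + (-0.785843)) = -0.857470
y(0.36) ≈ -0.8575

-0.8575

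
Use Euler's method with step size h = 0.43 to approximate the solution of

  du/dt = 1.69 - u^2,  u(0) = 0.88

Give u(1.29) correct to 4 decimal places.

1.2997

Euler: u_{n+1} = u_n + h·f(t_n, u_n).
t=0.000000, u=0.880000: f=0.915600 → u ← 0.880000 + 0.43·0.915600 = 1.273708
t=0.430000, u=1.273708: f=0.067668 → u ← 1.273708 + 0.43·0.067668 = 1.302805
t=0.860000, u=1.302805: f=-0.007301 → u ← 1.302805 + 0.43·(-0.007301) = 1.299666
u(1.29) ≈ 1.2997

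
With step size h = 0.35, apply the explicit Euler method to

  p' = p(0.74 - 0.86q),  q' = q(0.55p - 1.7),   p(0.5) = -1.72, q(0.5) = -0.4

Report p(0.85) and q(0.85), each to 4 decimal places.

Euler on (p,q): p_{n+1} = p_n + h·p', q_{n+1} = q_n + h·q'.
0.500000: (-1.720000, -0.400000); f=(-1.864480, 1.058400) → (-2.372568, -0.029560)
(p(0.85), q(0.85)) ≈ (-2.3726, -0.0296)

-2.3726, -0.0296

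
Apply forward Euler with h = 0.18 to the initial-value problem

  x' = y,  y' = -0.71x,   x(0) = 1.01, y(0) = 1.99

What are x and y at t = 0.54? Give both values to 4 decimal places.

2.0067, 1.4684

Euler on (x,y): x_{n+1} = x_n + h·x', y_{n+1} = y_n + h·y'.
0.000000: (1.010000, 1.990000); f=(1.990000, -0.717100) → (1.368200, 1.860922)
0.180000: (1.368200, 1.860922); f=(1.860922, -0.971422) → (1.703166, 1.686066)
0.360000: (1.703166, 1.686066); f=(1.686066, -1.209248) → (2.006658, 1.468401)
(x(0.54), y(0.54)) ≈ (2.0067, 1.4684)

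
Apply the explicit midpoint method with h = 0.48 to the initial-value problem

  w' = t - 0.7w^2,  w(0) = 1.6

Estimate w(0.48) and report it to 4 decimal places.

1.2553

Midpoint: k1 = f(t_n, w_n); k2 = f(t_n + h/2, w_n + (h/2)·k1); w_{n+1} = w_n + h·k2.
t=0.000000, w=1.600000:
  k1 = f(0.000000, 1.600000) = -1.792000
  k2 = f(0.240000, 1.169920) = -0.718099
  w ← 1.600000 + 0.48·(-0.718099) = 1.255312
w(0.48) ≈ 1.2553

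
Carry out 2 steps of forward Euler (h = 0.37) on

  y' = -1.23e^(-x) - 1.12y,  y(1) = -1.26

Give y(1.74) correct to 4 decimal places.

-0.6458

Euler: y_{n+1} = y_n + h·f(x_n, y_n).
x=1.000000, y=-1.260000: f=0.958708 → y ← -1.260000 + 0.37·0.958708 = -0.905278
x=1.370000, y=-0.905278: f=0.701360 → y ← -0.905278 + 0.37·0.701360 = -0.645775
y(1.74) ≈ -0.6458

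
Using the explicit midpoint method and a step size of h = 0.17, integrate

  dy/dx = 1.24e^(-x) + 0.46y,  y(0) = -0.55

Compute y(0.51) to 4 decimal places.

-0.1314

Midpoint: k1 = f(x_n, y_n); k2 = f(x_n + h/2, y_n + (h/2)·k1); y_{n+1} = y_n + h·k2.
x=0.000000, y=-0.550000:
  k1 = f(0.000000, -0.550000) = 0.987000
  k2 = f(0.085000, -0.466105) = 0.924547
  y ← -0.550000 + 0.17·0.924547 = -0.392827
x=0.170000, y=-0.392827:
  k1 = f(0.170000, -0.392827) = 0.865444
  k2 = f(0.255000, -0.319264) = 0.814035
  y ← -0.392827 + 0.17·0.814035 = -0.254441
x=0.340000, y=-0.254441:
  k1 = f(0.340000, -0.254441) = 0.765552
  k2 = f(0.425000, -0.189369) = 0.723565
  y ← -0.254441 + 0.17·0.723565 = -0.131435
y(0.51) ≈ -0.1314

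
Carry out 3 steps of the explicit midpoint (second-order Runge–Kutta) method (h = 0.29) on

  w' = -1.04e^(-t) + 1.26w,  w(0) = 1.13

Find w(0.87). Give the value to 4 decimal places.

Midpoint: k1 = f(t_n, w_n); k2 = f(t_n + h/2, w_n + (h/2)·k1); w_{n+1} = w_n + h·k2.
t=0.000000, w=1.130000:
  k1 = f(0.000000, 1.130000) = 0.383800
  k2 = f(0.145000, 1.185651) = 0.594297
  w ← 1.130000 + 0.29·0.594297 = 1.302346
t=0.290000, w=1.302346:
  k1 = f(0.290000, 1.302346) = 0.862762
  k2 = f(0.435000, 1.427447) = 1.125428
  w ← 1.302346 + 0.29·1.125428 = 1.628720
t=0.580000, w=1.628720:
  k1 = f(0.580000, 1.628720) = 1.469893
  k2 = f(0.725000, 1.841855) = 1.817039
  w ← 1.628720 + 0.29·1.817039 = 2.155662
w(0.87) ≈ 2.1557

2.1557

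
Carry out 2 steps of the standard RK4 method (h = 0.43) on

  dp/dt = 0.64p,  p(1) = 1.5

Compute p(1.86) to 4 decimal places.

RK4: k1 = f(t_n, p_n); k2 = f(t_n + h/2, p_n + (h/2)·k1); k3 = f(t_n + h/2, p_n + (h/2)·k2); k4 = f(t_n + h, p_n + h·k3); p_{n+1} = p_n + (h/6)·(k1 + 2k2 + 2k3 + k4).
t=1.000000, p=1.500000:
  k1 = f(1.000000, 1.500000) = 0.960000
  k2 = f(1.215000, 1.706400) = 1.092096
  k3 = f(1.215000, 1.734801) = 1.110272
  k4 = f(1.430000, 1.977417) = 1.265547
  p ← 1.500000 + (0.43/6)·(k1 + 2k2 + 2k3 + k4) = 1.975170
t=1.430000, p=1.975170:
  k1 = f(1.430000, 1.975170) = 1.264109
  k2 = f(1.645000, 2.246954) = 1.438050
  k3 = f(1.645000, 2.284351) = 1.461985
  k4 = f(1.860000, 2.603824) = 1.666447
  p ← 1.975170 + (0.43/6)·(k1 + 2k2 + 2k3 + k4) = 2.600865
p(1.86) ≈ 2.6009

2.6009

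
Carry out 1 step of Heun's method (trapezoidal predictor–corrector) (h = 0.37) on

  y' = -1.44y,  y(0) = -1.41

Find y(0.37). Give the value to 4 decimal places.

-0.8589

Heun: k1 = f(s_n, y_n); k2 = f(s_n + h, y_n + h·k1); y_{n+1} = y_n + (h/2)·(k1 + k2).
s=0.000000, y=-1.410000:
  k1 = f(0.000000, -1.410000) = 2.030400
  k2 = f(0.370000, -0.658752) = 0.948603
  y ← -1.410000 + (0.37/2)·(2.030400 + 0.948603) = -0.858884
y(0.37) ≈ -0.8589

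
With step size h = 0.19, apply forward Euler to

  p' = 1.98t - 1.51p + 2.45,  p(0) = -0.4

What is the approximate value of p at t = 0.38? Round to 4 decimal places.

0.6655

Euler: p_{n+1} = p_n + h·f(t_n, p_n).
t=0.000000, p=-0.400000: f=3.054000 → p ← -0.400000 + 0.19·3.054000 = 0.180260
t=0.190000, p=0.180260: f=2.554007 → p ← 0.180260 + 0.19·2.554007 = 0.665521
p(0.38) ≈ 0.6655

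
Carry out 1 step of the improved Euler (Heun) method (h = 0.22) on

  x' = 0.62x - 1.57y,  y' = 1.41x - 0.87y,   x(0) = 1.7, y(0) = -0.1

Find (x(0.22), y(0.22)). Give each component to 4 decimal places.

1.8902, 0.4355

Heun on (x,y): k1 = f(t_n, state_n); k2 = f(t_n + h, state_n + h·k1); state_{n+1} = state_n + (h/2)·(k1 + k2).
0.000000: (1.700000, -0.100000)
  k1 = (1.211000, 2.484000)
  predictor → (1.966420, 0.446480)
  k2 = (0.518207, 2.384215)
  → (1.890213, 0.435504)
(x(0.22), y(0.22)) ≈ (1.8902, 0.4355)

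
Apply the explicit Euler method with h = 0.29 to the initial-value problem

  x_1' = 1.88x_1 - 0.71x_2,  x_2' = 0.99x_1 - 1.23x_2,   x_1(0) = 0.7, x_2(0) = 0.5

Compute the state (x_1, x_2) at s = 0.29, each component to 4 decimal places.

0.9787, 0.5226

Euler on (x_1,x_2): x_1_{n+1} = x_1_n + h·x_1', x_2_{n+1} = x_2_n + h·x_2'.
0.000000: (0.700000, 0.500000); f=(0.961000, 0.078000) → (0.978690, 0.522620)
(x_1(0.29), x_2(0.29)) ≈ (0.9787, 0.5226)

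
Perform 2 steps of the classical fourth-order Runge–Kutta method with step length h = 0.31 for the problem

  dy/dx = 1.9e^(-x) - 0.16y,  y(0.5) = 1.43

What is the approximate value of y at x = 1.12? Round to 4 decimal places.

1.7993

RK4: k1 = f(x_n, y_n); k2 = f(x_n + h/2, y_n + (h/2)·k1); k3 = f(x_n + h/2, y_n + (h/2)·k2); k4 = f(x_n + h, y_n + h·k3); y_{n+1} = y_n + (h/6)·(k1 + 2k2 + 2k3 + k4).
x=0.500000, y=1.430000:
  k1 = f(0.500000, 1.430000) = 0.923608
  k2 = f(0.655000, 1.573159) = 0.735234
  k3 = f(0.655000, 1.543961) = 0.739906
  k4 = f(0.810000, 1.659371) = 0.579731
  y ← 1.430000 + (0.31/6)·(k1 + 2k2 + 2k3 + k4) = 1.660104
x=0.810000, y=1.660104:
  k1 = f(0.810000, 1.660104) = 0.579614
  k2 = f(0.965000, 1.749944) = 0.443877
  k3 = f(0.965000, 1.728905) = 0.447243
  k4 = f(1.120000, 1.798749) = 0.332132
  y ← 1.660104 + (0.31/6)·(k1 + 2k2 + 2k3 + k4) = 1.799293
y(1.12) ≈ 1.7993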